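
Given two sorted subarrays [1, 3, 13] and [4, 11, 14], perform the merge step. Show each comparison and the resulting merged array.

Merging process:

Compare 1 vs 4: take 1 from left. Merged: [1]
Compare 3 vs 4: take 3 from left. Merged: [1, 3]
Compare 13 vs 4: take 4 from right. Merged: [1, 3, 4]
Compare 13 vs 11: take 11 from right. Merged: [1, 3, 4, 11]
Compare 13 vs 14: take 13 from left. Merged: [1, 3, 4, 11, 13]
Append remaining from right: [14]. Merged: [1, 3, 4, 11, 13, 14]

Final merged array: [1, 3, 4, 11, 13, 14]
Total comparisons: 5

The merged array is [1, 3, 4, 11, 13, 14], requiring 5 comparisons. The merge step runs in O(n) time where n is the total number of elements.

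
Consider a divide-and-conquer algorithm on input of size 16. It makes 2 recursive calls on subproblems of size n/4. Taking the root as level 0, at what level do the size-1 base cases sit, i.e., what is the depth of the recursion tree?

For divide and conquer with division factor 4:

Problem sizes at each level:
Level 0: 16
Level 1: 4
Level 2: 1

The root is level 0 and the size-1 base case is level 2 (the tree spans levels 0 through 2, i.e. 3 levels counting the root), so the depth is the number of divisions: log_4(16) = 2

The recursion tree depth is log_4(16) = 2. At each level, the problem size is divided by 4, so it takes 2 divisions to reduce to a base case of size 1. The algorithm makes 2 recursive calls at each level.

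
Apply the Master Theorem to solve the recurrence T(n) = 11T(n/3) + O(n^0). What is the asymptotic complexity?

Master Theorem for T(n) = 11T(n/3) + O(n^0):

a = 11, b = 3, c = 0
log_b(a) = log_3(11) = 2.1827

Case 1: c = 0 < log_3(11) = 2.1827
T(n) = O(n^(log_3 11))

For T(n) = 11T(n/3) + O(n^0): log_3(11) = 2.1827. This is Case 1 of the Master Theorem (c < log_b(a), work dominated by leaves), giving O(n^(log_3 11)).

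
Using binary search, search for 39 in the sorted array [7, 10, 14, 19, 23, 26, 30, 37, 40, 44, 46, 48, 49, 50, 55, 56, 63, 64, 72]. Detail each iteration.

Binary search for 39 in [7, 10, 14, 19, 23, 26, 30, 37, 40, 44, 46, 48, 49, 50, 55, 56, 63, 64, 72]:

lo=0, hi=18, mid=9, arr[mid]=44 -> 44 > 39, search left half
lo=0, hi=8, mid=4, arr[mid]=23 -> 23 < 39, search right half
lo=5, hi=8, mid=6, arr[mid]=30 -> 30 < 39, search right half
lo=7, hi=8, mid=7, arr[mid]=37 -> 37 < 39, search right half
lo=8, hi=8, mid=8, arr[mid]=40 -> 40 > 39, search left half
lo=8 > hi=7, target 39 not found

Binary search determines that 39 is not in the array after 5 comparisons. The search space was exhausted without finding the target.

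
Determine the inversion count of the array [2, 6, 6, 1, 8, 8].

Finding inversions in [2, 6, 6, 1, 8, 8]:

(0, 3): arr[0]=2 > arr[3]=1
(1, 3): arr[1]=6 > arr[3]=1
(2, 3): arr[2]=6 > arr[3]=1

Total inversions: 3

The array has 3 inversion(s): (0,3), (1,3), (2,3). Each pair (i,j) satisfies i < j and arr[i] > arr[j].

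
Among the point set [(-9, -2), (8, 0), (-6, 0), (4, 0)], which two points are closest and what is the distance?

Computing all pairwise distances among 4 points:

d((-9, -2), (8, 0)) = 17.1172
d((-9, -2), (-6, 0)) = 3.6056 <-- minimum
d((-9, -2), (4, 0)) = 13.1529
d((8, 0), (-6, 0)) = 14.0
d((8, 0), (4, 0)) = 4.0
d((-6, 0), (4, 0)) = 10.0

Closest pair: (-9, -2) and (-6, 0) with distance 3.6056

The closest pair is (-9, -2) and (-6, 0) with Euclidean distance 3.6056. For 4 points, brute-force pairwise comparison is shown above. For large n, the divide-and-conquer algorithm (sort by x, recurse on halves, check the dividing strip) achieves O(n log n).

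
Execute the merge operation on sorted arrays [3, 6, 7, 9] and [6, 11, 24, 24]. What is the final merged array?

Merging process:

Compare 3 vs 6: take 3 from left. Merged: [3]
Compare 6 vs 6: take 6 from left. Merged: [3, 6]
Compare 7 vs 6: take 6 from right. Merged: [3, 6, 6]
Compare 7 vs 11: take 7 from left. Merged: [3, 6, 6, 7]
Compare 9 vs 11: take 9 from left. Merged: [3, 6, 6, 7, 9]
Append remaining from right: [11, 24, 24]. Merged: [3, 6, 6, 7, 9, 11, 24, 24]

Final merged array: [3, 6, 6, 7, 9, 11, 24, 24]
Total comparisons: 5

The merged array is [3, 6, 6, 7, 9, 11, 24, 24], requiring 5 comparisons. The merge step runs in O(n) time where n is the total number of elements.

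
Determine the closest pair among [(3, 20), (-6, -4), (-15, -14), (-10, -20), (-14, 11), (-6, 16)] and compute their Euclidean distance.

Computing all pairwise distances among 6 points:

d((3, 20), (-6, -4)) = 25.632
d((3, 20), (-15, -14)) = 38.4708
d((3, 20), (-10, -20)) = 42.0595
d((3, 20), (-14, 11)) = 19.2354
d((3, 20), (-6, 16)) = 9.8489
d((-6, -4), (-15, -14)) = 13.4536
d((-6, -4), (-10, -20)) = 16.4924
d((-6, -4), (-14, 11)) = 17.0
d((-6, -4), (-6, 16)) = 20.0
d((-15, -14), (-10, -20)) = 7.8102 <-- minimum
d((-15, -14), (-14, 11)) = 25.02
d((-15, -14), (-6, 16)) = 31.3209
d((-10, -20), (-14, 11)) = 31.257
d((-10, -20), (-6, 16)) = 36.2215
d((-14, 11), (-6, 16)) = 9.434

Closest pair: (-15, -14) and (-10, -20) with distance 7.8102

The closest pair is (-15, -14) and (-10, -20) with Euclidean distance 7.8102. For 6 points, brute-force pairwise comparison is shown above. For large n, the divide-and-conquer algorithm (sort by x, recurse on halves, check the dividing strip) achieves O(n log n).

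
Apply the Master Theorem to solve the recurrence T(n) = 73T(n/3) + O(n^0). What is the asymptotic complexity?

Master Theorem for T(n) = 73T(n/3) + O(n^0):

a = 73, b = 3, c = 0
log_b(a) = log_3(73) = 3.9053

Case 1: c = 0 < log_3(73) = 3.9053
T(n) = O(n^(log_3 73))

For T(n) = 73T(n/3) + O(n^0): log_3(73) = 3.9053. This is Case 1 of the Master Theorem (c < log_b(a), work dominated by leaves), giving O(n^(log_3 73)).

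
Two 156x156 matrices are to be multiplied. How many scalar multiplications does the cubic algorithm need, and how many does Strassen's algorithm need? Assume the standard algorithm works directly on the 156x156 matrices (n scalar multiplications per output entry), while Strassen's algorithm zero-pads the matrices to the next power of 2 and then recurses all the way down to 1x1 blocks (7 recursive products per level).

Matrix multiplication for 156x156 matrices:

Strassen's algorithm requires power-of-2 dimensions. Pad 156x156 to 256x256 (next power of 2).

Standard algorithm: 156^3 = 3796416 multiplications
Strassen's algorithm: 7^(log2(256)) = 7^8 = 5764801 multiplications
Difference: 3796416 - 5764801 = -1968385 (Strassen uses MORE here due to padding overhead — for small or just-over-power-of-2 n, padding can outweigh the per-level savings)

Standard: 3796416 multiplications (156^3). Strassen: 5764801 multiplications (7^8, after padding to 256x256). Strassen reduces 8 recursive multiplications to 7 at each level.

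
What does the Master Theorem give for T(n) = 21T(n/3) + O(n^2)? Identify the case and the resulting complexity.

Master Theorem for T(n) = 21T(n/3) + O(n^2):

a = 21, b = 3, c = 2
log_b(a) = log_3(21) = 2.7712

Case 1: c = 2 < log_3(21) = 2.7712
T(n) = O(n^(log_3 21))

For T(n) = 21T(n/3) + O(n^2): log_3(21) = 2.7712. This is Case 1 of the Master Theorem (c < log_b(a), work dominated by leaves), giving O(n^(log_3 21)).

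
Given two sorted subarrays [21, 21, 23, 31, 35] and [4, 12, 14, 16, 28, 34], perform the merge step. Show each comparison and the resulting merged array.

Merging process:

Compare 21 vs 4: take 4 from right. Merged: [4]
Compare 21 vs 12: take 12 from right. Merged: [4, 12]
Compare 21 vs 14: take 14 from right. Merged: [4, 12, 14]
Compare 21 vs 16: take 16 from right. Merged: [4, 12, 14, 16]
Compare 21 vs 28: take 21 from left. Merged: [4, 12, 14, 16, 21]
Compare 21 vs 28: take 21 from left. Merged: [4, 12, 14, 16, 21, 21]
Compare 23 vs 28: take 23 from left. Merged: [4, 12, 14, 16, 21, 21, 23]
Compare 31 vs 28: take 28 from right. Merged: [4, 12, 14, 16, 21, 21, 23, 28]
Compare 31 vs 34: take 31 from left. Merged: [4, 12, 14, 16, 21, 21, 23, 28, 31]
Compare 35 vs 34: take 34 from right. Merged: [4, 12, 14, 16, 21, 21, 23, 28, 31, 34]
Append remaining from left: [35]. Merged: [4, 12, 14, 16, 21, 21, 23, 28, 31, 34, 35]

Final merged array: [4, 12, 14, 16, 21, 21, 23, 28, 31, 34, 35]
Total comparisons: 10

The merged array is [4, 12, 14, 16, 21, 21, 23, 28, 31, 34, 35], requiring 10 comparisons. The merge step runs in O(n) time where n is the total number of elements.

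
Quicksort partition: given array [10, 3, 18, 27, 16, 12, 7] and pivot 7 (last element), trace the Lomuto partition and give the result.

Lomuto partition with pivot = 7:

Initial array: [10, 3, 18, 27, 16, 12, 7]

arr[0]=10 > 7: no swap
arr[1]=3 <= 7: swap with position 0, array becomes [3, 10, 18, 27, 16, 12, 7]
arr[2]=18 > 7: no swap
arr[3]=27 > 7: no swap
arr[4]=16 > 7: no swap
arr[5]=12 > 7: no swap

Place pivot at position 1: [3, 7, 18, 27, 16, 12, 10]
Pivot position: 1

After partitioning with pivot 7, the array becomes [3, 7, 18, 27, 16, 12, 10]. The pivot is placed at index 1. All elements to the left of the pivot are <= 7, and all elements to the right are > 7.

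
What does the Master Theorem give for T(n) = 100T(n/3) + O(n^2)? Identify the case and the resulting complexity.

Master Theorem for T(n) = 100T(n/3) + O(n^2):

a = 100, b = 3, c = 2
log_b(a) = log_3(100) = 4.1918

Case 1: c = 2 < log_3(100) = 4.1918
T(n) = O(n^(log_3 100))

For T(n) = 100T(n/3) + O(n^2): log_3(100) = 4.1918. This is Case 1 of the Master Theorem (c < log_b(a), work dominated by leaves), giving O(n^(log_3 100)).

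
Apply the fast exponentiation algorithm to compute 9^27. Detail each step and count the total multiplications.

Computing 9^27 by squaring (build up from 9^1; each line after the first costs one multiplication):

9^1 = 9
9^2 = (9^1)^2 = 9^2 = 81
9^3 = 9 * 9^2 = 9 * 81 = 729
9^6 = (9^3)^2 = 729^2 = 531441
9^12 = (9^6)^2 = 531441^2 = 282429536481
9^13 = 9 * 9^12 = 9 * 282429536481 = 2541865828329
9^26 = (9^13)^2 = 2541865828329^2 = 6461081889226673298932241
9^27 = 9 * 9^26 = 9 * 6461081889226673298932241 = 58149737003040059690390169

Result: 58149737003040059690390169
Multiplications needed: 7 (7 lines after 9^1)

9^27 = 58149737003040059690390169. Using exponentiation by squaring, this requires 7 multiplications. The key idea: if the exponent is even, square the half-power; if odd, multiply by the base once.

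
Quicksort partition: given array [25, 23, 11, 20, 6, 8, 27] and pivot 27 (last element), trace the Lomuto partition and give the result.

Lomuto partition with pivot = 27:

Initial array: [25, 23, 11, 20, 6, 8, 27]

arr[0]=25 <= 27: swap with position 0, array becomes [25, 23, 11, 20, 6, 8, 27]
arr[1]=23 <= 27: swap with position 1, array becomes [25, 23, 11, 20, 6, 8, 27]
arr[2]=11 <= 27: swap with position 2, array becomes [25, 23, 11, 20, 6, 8, 27]
arr[3]=20 <= 27: swap with position 3, array becomes [25, 23, 11, 20, 6, 8, 27]
arr[4]=6 <= 27: swap with position 4, array becomes [25, 23, 11, 20, 6, 8, 27]
arr[5]=8 <= 27: swap with position 5, array becomes [25, 23, 11, 20, 6, 8, 27]

Place pivot at position 6: [25, 23, 11, 20, 6, 8, 27]
Pivot position: 6

After partitioning with pivot 27, the array becomes [25, 23, 11, 20, 6, 8, 27]. The pivot is placed at index 6. All elements to the left of the pivot are <= 27, and all elements to the right are > 27.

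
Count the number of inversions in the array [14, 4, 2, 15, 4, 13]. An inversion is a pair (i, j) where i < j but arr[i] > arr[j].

Finding inversions in [14, 4, 2, 15, 4, 13]:

(0, 1): arr[0]=14 > arr[1]=4
(0, 2): arr[0]=14 > arr[2]=2
(0, 4): arr[0]=14 > arr[4]=4
(0, 5): arr[0]=14 > arr[5]=13
(1, 2): arr[1]=4 > arr[2]=2
(3, 4): arr[3]=15 > arr[4]=4
(3, 5): arr[3]=15 > arr[5]=13

Total inversions: 7

The array has 7 inversion(s): (0,1), (0,2), (0,4), (0,5), (1,2), (3,4), (3,5). Each pair (i,j) satisfies i < j and arr[i] > arr[j].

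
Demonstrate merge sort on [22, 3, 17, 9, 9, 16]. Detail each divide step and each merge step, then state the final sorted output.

Merge sort trace:

Split: [22, 3, 17, 9, 9, 16] -> [22, 3, 17] and [9, 9, 16]
  Split: [22, 3, 17] -> [22] and [3, 17]
    Split: [3, 17] -> [3] and [17]
    Merge: [3] + [17] -> [3, 17]
  Merge: [22] + [3, 17] -> [3, 17, 22]
  Split: [9, 9, 16] -> [9] and [9, 16]
    Split: [9, 16] -> [9] and [16]
    Merge: [9] + [16] -> [9, 16]
  Merge: [9] + [9, 16] -> [9, 9, 16]
Merge: [3, 17, 22] + [9, 9, 16] -> [3, 9, 9, 16, 17, 22]

Final sorted array: [3, 9, 9, 16, 17, 22]

The merge sort proceeds by recursively splitting the array and merging sorted halves.
After all merges, the sorted array is [3, 9, 9, 16, 17, 22].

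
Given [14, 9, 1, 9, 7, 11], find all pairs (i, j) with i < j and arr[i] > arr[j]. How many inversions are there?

Finding inversions in [14, 9, 1, 9, 7, 11]:

(0, 1): arr[0]=14 > arr[1]=9
(0, 2): arr[0]=14 > arr[2]=1
(0, 3): arr[0]=14 > arr[3]=9
(0, 4): arr[0]=14 > arr[4]=7
(0, 5): arr[0]=14 > arr[5]=11
(1, 2): arr[1]=9 > arr[2]=1
(1, 4): arr[1]=9 > arr[4]=7
(3, 4): arr[3]=9 > arr[4]=7

Total inversions: 8

The array has 8 inversion(s): (0,1), (0,2), (0,3), (0,4), (0,5), (1,2), (1,4), (3,4). Each pair (i,j) satisfies i < j and arr[i] > arr[j].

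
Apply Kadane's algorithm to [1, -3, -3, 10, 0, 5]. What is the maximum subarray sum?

Using Kadane's algorithm on [1, -3, -3, 10, 0, 5]:

Scanning through the array:
Position 1 (value -3): max_ending_here = -2, max_so_far = 1
Position 2 (value -3): max_ending_here = -3, max_so_far = 1
Position 3 (value 10): max_ending_here = 10, max_so_far = 10
Position 4 (value 0): max_ending_here = 10, max_so_far = 10
Position 5 (value 5): max_ending_here = 15, max_so_far = 15

Maximum subarray: [10, 0, 5]
Maximum sum: 15

The maximum subarray is [10, 0, 5] with sum 15. This subarray runs from index 3 to index 5.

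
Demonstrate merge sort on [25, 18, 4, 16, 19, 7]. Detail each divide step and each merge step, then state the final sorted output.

Merge sort trace:

Split: [25, 18, 4, 16, 19, 7] -> [25, 18, 4] and [16, 19, 7]
  Split: [25, 18, 4] -> [25] and [18, 4]
    Split: [18, 4] -> [18] and [4]
    Merge: [18] + [4] -> [4, 18]
  Merge: [25] + [4, 18] -> [4, 18, 25]
  Split: [16, 19, 7] -> [16] and [19, 7]
    Split: [19, 7] -> [19] and [7]
    Merge: [19] + [7] -> [7, 19]
  Merge: [16] + [7, 19] -> [7, 16, 19]
Merge: [4, 18, 25] + [7, 16, 19] -> [4, 7, 16, 18, 19, 25]

Final sorted array: [4, 7, 16, 18, 19, 25]

The merge sort proceeds by recursively splitting the array and merging sorted halves.
After all merges, the sorted array is [4, 7, 16, 18, 19, 25].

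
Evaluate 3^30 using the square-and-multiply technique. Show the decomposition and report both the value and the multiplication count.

Computing 3^30 by squaring (build up from 3^1; each line after the first costs one multiplication):

3^1 = 3
3^2 = (3^1)^2 = 3^2 = 9
3^3 = 3 * 3^2 = 3 * 9 = 27
3^6 = (3^3)^2 = 27^2 = 729
3^7 = 3 * 3^6 = 3 * 729 = 2187
3^14 = (3^7)^2 = 2187^2 = 4782969
3^15 = 3 * 3^14 = 3 * 4782969 = 14348907
3^30 = (3^15)^2 = 14348907^2 = 205891132094649

Result: 205891132094649
Multiplications needed: 7 (7 lines after 3^1)

3^30 = 205891132094649. Using exponentiation by squaring, this requires 7 multiplications. The key idea: if the exponent is even, square the half-power; if odd, multiply by the base once.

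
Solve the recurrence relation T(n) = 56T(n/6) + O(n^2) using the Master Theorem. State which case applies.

Master Theorem for T(n) = 56T(n/6) + O(n^2):

a = 56, b = 6, c = 2
log_b(a) = log_6(56) = 2.2466

Case 1: c = 2 < log_6(56) = 2.2466
T(n) = O(n^(log_6 56))

For T(n) = 56T(n/6) + O(n^2): log_6(56) = 2.2466. This is Case 1 of the Master Theorem (c < log_b(a), work dominated by leaves), giving O(n^(log_6 56)).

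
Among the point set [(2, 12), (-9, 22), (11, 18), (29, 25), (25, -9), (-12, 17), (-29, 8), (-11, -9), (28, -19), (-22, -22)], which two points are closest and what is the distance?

Computing all pairwise distances among 10 points:

d((2, 12), (-9, 22)) = 14.8661
d((2, 12), (11, 18)) = 10.8167
d((2, 12), (29, 25)) = 29.9666
d((2, 12), (25, -9)) = 31.1448
d((2, 12), (-12, 17)) = 14.8661
d((2, 12), (-29, 8)) = 31.257
d((2, 12), (-11, -9)) = 24.6982
d((2, 12), (28, -19)) = 40.4599
d((2, 12), (-22, -22)) = 41.6173
d((-9, 22), (11, 18)) = 20.3961
d((-9, 22), (29, 25)) = 38.1182
d((-9, 22), (25, -9)) = 46.0109
d((-9, 22), (-12, 17)) = 5.831 <-- minimum
d((-9, 22), (-29, 8)) = 24.4131
d((-9, 22), (-11, -9)) = 31.0644
d((-9, 22), (28, -19)) = 55.2268
d((-9, 22), (-22, -22)) = 45.8803
d((11, 18), (29, 25)) = 19.3132
d((11, 18), (25, -9)) = 30.4138
d((11, 18), (-12, 17)) = 23.0217
d((11, 18), (-29, 8)) = 41.2311
d((11, 18), (-11, -9)) = 34.8281
d((11, 18), (28, -19)) = 40.7185
d((11, 18), (-22, -22)) = 51.8556
d((29, 25), (25, -9)) = 34.2345
d((29, 25), (-12, 17)) = 41.7732
d((29, 25), (-29, 8)) = 60.4401
d((29, 25), (-11, -9)) = 52.4976
d((29, 25), (28, -19)) = 44.0114
d((29, 25), (-22, -22)) = 69.3542
d((25, -9), (-12, 17)) = 45.2217
d((25, -9), (-29, 8)) = 56.6127
d((25, -9), (-11, -9)) = 36.0
d((25, -9), (28, -19)) = 10.4403
d((25, -9), (-22, -22)) = 48.7647
d((-12, 17), (-29, 8)) = 19.2354
d((-12, 17), (-11, -9)) = 26.0192
d((-12, 17), (28, -19)) = 53.8145
d((-12, 17), (-22, -22)) = 40.2616
d((-29, 8), (-11, -9)) = 24.7588
d((-29, 8), (28, -19)) = 63.0714
d((-29, 8), (-22, -22)) = 30.8058
d((-11, -9), (28, -19)) = 40.2616
d((-11, -9), (-22, -22)) = 17.0294
d((28, -19), (-22, -22)) = 50.0899

Closest pair: (-9, 22) and (-12, 17) with distance 5.831

The closest pair is (-9, 22) and (-12, 17) with Euclidean distance 5.831. For 10 points, brute-force pairwise comparison is shown above. For large n, the divide-and-conquer algorithm (sort by x, recurse on halves, check the dividing strip) achieves O(n log n).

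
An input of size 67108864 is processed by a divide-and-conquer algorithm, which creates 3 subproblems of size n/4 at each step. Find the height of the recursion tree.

For divide and conquer with division factor 4:

Problem sizes at each level:
Level 0: 67108864
Level 1: 16777216
Level 2: 4194304
Level 3: 1048576
Level 4: 262144
Level 5: 65536
Level 6: 16384
Level 7: 4096
Level 8: 1024
Level 9: 256
Level 10: 64
Level 11: 16
Level 12: 4
Level 13: 1

The root is level 0 and the size-1 base case is level 13 (the tree spans levels 0 through 13, i.e. 14 levels counting the root), so the depth is the number of divisions: log_4(67108864) = 13

The recursion tree depth is log_4(67108864) = 13. At each level, the problem size is divided by 4, so it takes 13 divisions to reduce to a base case of size 1. The algorithm makes 3 recursive calls at each level.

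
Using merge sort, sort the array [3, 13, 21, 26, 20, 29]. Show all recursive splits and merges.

Merge sort trace:

Split: [3, 13, 21, 26, 20, 29] -> [3, 13, 21] and [26, 20, 29]
  Split: [3, 13, 21] -> [3] and [13, 21]
    Split: [13, 21] -> [13] and [21]
    Merge: [13] + [21] -> [13, 21]
  Merge: [3] + [13, 21] -> [3, 13, 21]
  Split: [26, 20, 29] -> [26] and [20, 29]
    Split: [20, 29] -> [20] and [29]
    Merge: [20] + [29] -> [20, 29]
  Merge: [26] + [20, 29] -> [20, 26, 29]
Merge: [3, 13, 21] + [20, 26, 29] -> [3, 13, 20, 21, 26, 29]

Final sorted array: [3, 13, 20, 21, 26, 29]

The merge sort proceeds by recursively splitting the array and merging sorted halves.
After all merges, the sorted array is [3, 13, 20, 21, 26, 29].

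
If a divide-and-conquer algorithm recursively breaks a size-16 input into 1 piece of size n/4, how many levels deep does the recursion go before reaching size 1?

For divide and conquer with division factor 4:

Problem sizes at each level:
Level 0: 16
Level 1: 4
Level 2: 1

The root is level 0 and the size-1 base case is level 2 (the tree spans levels 0 through 2, i.e. 3 levels counting the root), so the depth is the number of divisions: log_4(16) = 2

The recursion tree depth is log_4(16) = 2. At each level, the problem size is divided by 4, so it takes 2 divisions to reduce to a base case of size 1. The algorithm makes 1 recursive call at each level.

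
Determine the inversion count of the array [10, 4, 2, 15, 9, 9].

Finding inversions in [10, 4, 2, 15, 9, 9]:

(0, 1): arr[0]=10 > arr[1]=4
(0, 2): arr[0]=10 > arr[2]=2
(0, 4): arr[0]=10 > arr[4]=9
(0, 5): arr[0]=10 > arr[5]=9
(1, 2): arr[1]=4 > arr[2]=2
(3, 4): arr[3]=15 > arr[4]=9
(3, 5): arr[3]=15 > arr[5]=9

Total inversions: 7

The array has 7 inversion(s): (0,1), (0,2), (0,4), (0,5), (1,2), (3,4), (3,5). Each pair (i,j) satisfies i < j and arr[i] > arr[j].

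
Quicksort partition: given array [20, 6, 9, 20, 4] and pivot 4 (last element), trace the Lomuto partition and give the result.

Lomuto partition with pivot = 4:

Initial array: [20, 6, 9, 20, 4]

arr[0]=20 > 4: no swap
arr[1]=6 > 4: no swap
arr[2]=9 > 4: no swap
arr[3]=20 > 4: no swap

Place pivot at position 0: [4, 6, 9, 20, 20]
Pivot position: 0

After partitioning with pivot 4, the array becomes [4, 6, 9, 20, 20]. The pivot is placed at index 0. All elements to the left of the pivot are <= 4, and all elements to the right are > 4.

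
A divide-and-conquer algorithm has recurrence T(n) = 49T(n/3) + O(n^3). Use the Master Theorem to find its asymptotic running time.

Master Theorem for T(n) = 49T(n/3) + O(n^3):

a = 49, b = 3, c = 3
log_b(a) = log_3(49) = 3.5425

Case 1: c = 3 < log_3(49) = 3.5425
T(n) = O(n^(log_3 49))

For T(n) = 49T(n/3) + O(n^3): log_3(49) = 3.5425. This is Case 1 of the Master Theorem (c < log_b(a), work dominated by leaves), giving O(n^(log_3 49)).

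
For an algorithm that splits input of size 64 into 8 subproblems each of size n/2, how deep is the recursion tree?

For divide and conquer with division factor 2:

Problem sizes at each level:
Level 0: 64
Level 1: 32
Level 2: 16
Level 3: 8
Level 4: 4
Level 5: 2
Level 6: 1

The root is level 0 and the size-1 base case is level 6 (the tree spans levels 0 through 6, i.e. 7 levels counting the root), so the depth is the number of divisions: log_2(64) = 6

The recursion tree depth is log_2(64) = 6. At each level, the problem size is divided by 2, so it takes 6 divisions to reduce to a base case of size 1. The algorithm makes 8 recursive calls at each level.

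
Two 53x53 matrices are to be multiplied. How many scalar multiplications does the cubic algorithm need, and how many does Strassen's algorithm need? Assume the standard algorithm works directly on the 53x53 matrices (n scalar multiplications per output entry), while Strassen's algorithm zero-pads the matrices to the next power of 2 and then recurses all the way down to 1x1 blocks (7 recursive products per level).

Matrix multiplication for 53x53 matrices:

Strassen's algorithm requires power-of-2 dimensions. Pad 53x53 to 64x64 (next power of 2).

Standard algorithm: 53^3 = 148877 multiplications
Strassen's algorithm: 7^(log2(64)) = 7^6 = 117649 multiplications
Savings: 148877 - 117649 = 31228 multiplications

Standard: 148877 multiplications (53^3). Strassen: 117649 multiplications (7^6, after padding to 64x64). Strassen reduces 8 recursive multiplications to 7 at each level.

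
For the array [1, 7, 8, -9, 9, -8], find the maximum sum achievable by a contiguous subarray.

Using Kadane's algorithm on [1, 7, 8, -9, 9, -8]:

Scanning through the array:
Position 1 (value 7): max_ending_here = 8, max_so_far = 8
Position 2 (value 8): max_ending_here = 16, max_so_far = 16
Position 3 (value -9): max_ending_here = 7, max_so_far = 16
Position 4 (value 9): max_ending_here = 16, max_so_far = 16
Position 5 (value -8): max_ending_here = 8, max_so_far = 16

Maximum subarray: [1, 7, 8]
Maximum sum: 16

The maximum subarray is [1, 7, 8] with sum 16. This subarray runs from index 0 to index 2.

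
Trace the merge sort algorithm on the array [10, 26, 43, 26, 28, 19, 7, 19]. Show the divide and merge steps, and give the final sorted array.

Merge sort trace:

Split: [10, 26, 43, 26, 28, 19, 7, 19] -> [10, 26, 43, 26] and [28, 19, 7, 19]
  Split: [10, 26, 43, 26] -> [10, 26] and [43, 26]
    Split: [10, 26] -> [10] and [26]
    Merge: [10] + [26] -> [10, 26]
    Split: [43, 26] -> [43] and [26]
    Merge: [43] + [26] -> [26, 43]
  Merge: [10, 26] + [26, 43] -> [10, 26, 26, 43]
  Split: [28, 19, 7, 19] -> [28, 19] and [7, 19]
    Split: [28, 19] -> [28] and [19]
    Merge: [28] + [19] -> [19, 28]
    Split: [7, 19] -> [7] and [19]
    Merge: [7] + [19] -> [7, 19]
  Merge: [19, 28] + [7, 19] -> [7, 19, 19, 28]
Merge: [10, 26, 26, 43] + [7, 19, 19, 28] -> [7, 10, 19, 19, 26, 26, 28, 43]

Final sorted array: [7, 10, 19, 19, 26, 26, 28, 43]

The merge sort proceeds by recursively splitting the array and merging sorted halves.
After all merges, the sorted array is [7, 10, 19, 19, 26, 26, 28, 43].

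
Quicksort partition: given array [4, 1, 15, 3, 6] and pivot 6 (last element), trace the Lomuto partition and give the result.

Lomuto partition with pivot = 6:

Initial array: [4, 1, 15, 3, 6]

arr[0]=4 <= 6: swap with position 0, array becomes [4, 1, 15, 3, 6]
arr[1]=1 <= 6: swap with position 1, array becomes [4, 1, 15, 3, 6]
arr[2]=15 > 6: no swap
arr[3]=3 <= 6: swap with position 2, array becomes [4, 1, 3, 15, 6]

Place pivot at position 3: [4, 1, 3, 6, 15]
Pivot position: 3

After partitioning with pivot 6, the array becomes [4, 1, 3, 6, 15]. The pivot is placed at index 3. All elements to the left of the pivot are <= 6, and all elements to the right are > 6.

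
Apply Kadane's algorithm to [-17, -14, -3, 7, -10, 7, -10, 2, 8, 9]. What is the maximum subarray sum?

Using Kadane's algorithm on [-17, -14, -3, 7, -10, 7, -10, 2, 8, 9]:

Scanning through the array:
Position 1 (value -14): max_ending_here = -14, max_so_far = -14
Position 2 (value -3): max_ending_here = -3, max_so_far = -3
Position 3 (value 7): max_ending_here = 7, max_so_far = 7
Position 4 (value -10): max_ending_here = -3, max_so_far = 7
Position 5 (value 7): max_ending_here = 7, max_so_far = 7
Position 6 (value -10): max_ending_here = -3, max_so_far = 7
Position 7 (value 2): max_ending_here = 2, max_so_far = 7
Position 8 (value 8): max_ending_here = 10, max_so_far = 10
Position 9 (value 9): max_ending_here = 19, max_so_far = 19

Maximum subarray: [2, 8, 9]
Maximum sum: 19

The maximum subarray is [2, 8, 9] with sum 19. This subarray runs from index 7 to index 9.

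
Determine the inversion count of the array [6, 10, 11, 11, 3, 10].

Finding inversions in [6, 10, 11, 11, 3, 10]:

(0, 4): arr[0]=6 > arr[4]=3
(1, 4): arr[1]=10 > arr[4]=3
(2, 4): arr[2]=11 > arr[4]=3
(2, 5): arr[2]=11 > arr[5]=10
(3, 4): arr[3]=11 > arr[4]=3
(3, 5): arr[3]=11 > arr[5]=10

Total inversions: 6

The array has 6 inversion(s): (0,4), (1,4), (2,4), (2,5), (3,4), (3,5). Each pair (i,j) satisfies i < j and arr[i] > arr[j].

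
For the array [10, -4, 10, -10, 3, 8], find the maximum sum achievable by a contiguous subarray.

Using Kadane's algorithm on [10, -4, 10, -10, 3, 8]:

Scanning through the array:
Position 1 (value -4): max_ending_here = 6, max_so_far = 10
Position 2 (value 10): max_ending_here = 16, max_so_far = 16
Position 3 (value -10): max_ending_here = 6, max_so_far = 16
Position 4 (value 3): max_ending_here = 9, max_so_far = 16
Position 5 (value 8): max_ending_here = 17, max_so_far = 17

Maximum subarray: [10, -4, 10, -10, 3, 8]
Maximum sum: 17

The maximum subarray is [10, -4, 10, -10, 3, 8] with sum 17. This subarray runs from index 0 to index 5.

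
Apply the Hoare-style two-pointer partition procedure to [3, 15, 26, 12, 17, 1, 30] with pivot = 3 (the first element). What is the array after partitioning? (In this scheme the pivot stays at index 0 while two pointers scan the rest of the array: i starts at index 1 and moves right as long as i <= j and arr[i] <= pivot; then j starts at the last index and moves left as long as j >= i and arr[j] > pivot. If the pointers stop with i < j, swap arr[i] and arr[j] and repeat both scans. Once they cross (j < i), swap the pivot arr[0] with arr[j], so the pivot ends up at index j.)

Hoare-style two-pointer partition with pivot = 3:

Initial array: [3, 15, 26, 12, 17, 1, 30]

Pointers start at i = 1, j = 6.
i stops at index 1 (arr[1]=15 > 3), j stops at index 5 (arr[5]=1 <= 3): swap arr[1] and arr[5], array becomes [3, 1, 26, 12, 17, 15, 30]
i ends at 2, j ends at 1: the pointers have crossed (j < i), so scanning stops.

Swap pivot arr[0] with arr[1] to place pivot at position 1: [1, 3, 26, 12, 17, 15, 30]
Pivot position: 1

After partitioning with pivot 3, the array becomes [1, 3, 26, 12, 17, 15, 30]. The pivot is placed at index 1. All elements to the left of the pivot are <= 3, and all elements to the right are > 3.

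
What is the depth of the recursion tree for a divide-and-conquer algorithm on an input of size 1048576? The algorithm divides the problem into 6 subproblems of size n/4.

For divide and conquer with division factor 4:

Problem sizes at each level:
Level 0: 1048576
Level 1: 262144
Level 2: 65536
Level 3: 16384
Level 4: 4096
Level 5: 1024
Level 6: 256
Level 7: 64
Level 8: 16
Level 9: 4
Level 10: 1

The root is level 0 and the size-1 base case is level 10 (the tree spans levels 0 through 10, i.e. 11 levels counting the root), so the depth is the number of divisions: log_4(1048576) = 10

The recursion tree depth is log_4(1048576) = 10. At each level, the problem size is divided by 4, so it takes 10 divisions to reduce to a base case of size 1. The algorithm makes 6 recursive calls at each level.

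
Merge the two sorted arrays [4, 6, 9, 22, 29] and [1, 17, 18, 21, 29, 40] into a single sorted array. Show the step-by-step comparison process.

Merging process:

Compare 4 vs 1: take 1 from right. Merged: [1]
Compare 4 vs 17: take 4 from left. Merged: [1, 4]
Compare 6 vs 17: take 6 from left. Merged: [1, 4, 6]
Compare 9 vs 17: take 9 from left. Merged: [1, 4, 6, 9]
Compare 22 vs 17: take 17 from right. Merged: [1, 4, 6, 9, 17]
Compare 22 vs 18: take 18 from right. Merged: [1, 4, 6, 9, 17, 18]
Compare 22 vs 21: take 21 from right. Merged: [1, 4, 6, 9, 17, 18, 21]
Compare 22 vs 29: take 22 from left. Merged: [1, 4, 6, 9, 17, 18, 21, 22]
Compare 29 vs 29: take 29 from left. Merged: [1, 4, 6, 9, 17, 18, 21, 22, 29]
Append remaining from right: [29, 40]. Merged: [1, 4, 6, 9, 17, 18, 21, 22, 29, 29, 40]

Final merged array: [1, 4, 6, 9, 17, 18, 21, 22, 29, 29, 40]
Total comparisons: 9

The merged array is [1, 4, 6, 9, 17, 18, 21, 22, 29, 29, 40], requiring 9 comparisons. The merge step runs in O(n) time where n is the total number of elements.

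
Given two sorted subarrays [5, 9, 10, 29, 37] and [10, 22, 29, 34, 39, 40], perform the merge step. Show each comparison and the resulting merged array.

Merging process:

Compare 5 vs 10: take 5 from left. Merged: [5]
Compare 9 vs 10: take 9 from left. Merged: [5, 9]
Compare 10 vs 10: take 10 from left. Merged: [5, 9, 10]
Compare 29 vs 10: take 10 from right. Merged: [5, 9, 10, 10]
Compare 29 vs 22: take 22 from right. Merged: [5, 9, 10, 10, 22]
Compare 29 vs 29: take 29 from left. Merged: [5, 9, 10, 10, 22, 29]
Compare 37 vs 29: take 29 from right. Merged: [5, 9, 10, 10, 22, 29, 29]
Compare 37 vs 34: take 34 from right. Merged: [5, 9, 10, 10, 22, 29, 29, 34]
Compare 37 vs 39: take 37 from left. Merged: [5, 9, 10, 10, 22, 29, 29, 34, 37]
Append remaining from right: [39, 40]. Merged: [5, 9, 10, 10, 22, 29, 29, 34, 37, 39, 40]

Final merged array: [5, 9, 10, 10, 22, 29, 29, 34, 37, 39, 40]
Total comparisons: 9

The merged array is [5, 9, 10, 10, 22, 29, 29, 34, 37, 39, 40], requiring 9 comparisons. The merge step runs in O(n) time where n is the total number of elements.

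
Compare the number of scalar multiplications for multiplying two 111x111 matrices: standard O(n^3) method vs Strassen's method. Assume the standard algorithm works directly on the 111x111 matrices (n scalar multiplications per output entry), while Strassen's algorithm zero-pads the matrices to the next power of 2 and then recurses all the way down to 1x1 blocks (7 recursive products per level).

Matrix multiplication for 111x111 matrices:

Strassen's algorithm requires power-of-2 dimensions. Pad 111x111 to 128x128 (next power of 2).

Standard algorithm: 111^3 = 1367631 multiplications
Strassen's algorithm: 7^(log2(128)) = 7^7 = 823543 multiplications
Savings: 1367631 - 823543 = 544088 multiplications

Standard: 1367631 multiplications (111^3). Strassen: 823543 multiplications (7^7, after padding to 128x128). Strassen reduces 8 recursive multiplications to 7 at each level.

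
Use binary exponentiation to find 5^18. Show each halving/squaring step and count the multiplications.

Computing 5^18 by squaring (build up from 5^1; each line after the first costs one multiplication):

5^1 = 5
5^2 = (5^1)^2 = 5^2 = 25
5^4 = (5^2)^2 = 25^2 = 625
5^8 = (5^4)^2 = 625^2 = 390625
5^9 = 5 * 5^8 = 5 * 390625 = 1953125
5^18 = (5^9)^2 = 1953125^2 = 3814697265625

Result: 3814697265625
Multiplications needed: 5 (5 lines after 5^1)

5^18 = 3814697265625. Using exponentiation by squaring, this requires 5 multiplications. The key idea: if the exponent is even, square the half-power; if odd, multiply by the base once.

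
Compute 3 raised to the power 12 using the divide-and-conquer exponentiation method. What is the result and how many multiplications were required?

Computing 3^12 by squaring (build up from 3^1; each line after the first costs one multiplication):

3^1 = 3
3^2 = (3^1)^2 = 3^2 = 9
3^3 = 3 * 3^2 = 3 * 9 = 27
3^6 = (3^3)^2 = 27^2 = 729
3^12 = (3^6)^2 = 729^2 = 531441

Result: 531441
Multiplications needed: 4 (4 lines after 3^1)

3^12 = 531441. Using exponentiation by squaring, this requires 4 multiplications. The key idea: if the exponent is even, square the half-power; if odd, multiply by the base once.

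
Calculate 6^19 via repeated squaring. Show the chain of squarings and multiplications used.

Computing 6^19 by squaring (build up from 6^1; each line after the first costs one multiplication):

6^1 = 6
6^2 = (6^1)^2 = 6^2 = 36
6^4 = (6^2)^2 = 36^2 = 1296
6^8 = (6^4)^2 = 1296^2 = 1679616
6^9 = 6 * 6^8 = 6 * 1679616 = 10077696
6^18 = (6^9)^2 = 10077696^2 = 101559956668416
6^19 = 6 * 6^18 = 6 * 101559956668416 = 609359740010496

Result: 609359740010496
Multiplications needed: 6 (6 lines after 6^1)

6^19 = 609359740010496. Using exponentiation by squaring, this requires 6 multiplications. The key idea: if the exponent is even, square the half-power; if odd, multiply by the base once.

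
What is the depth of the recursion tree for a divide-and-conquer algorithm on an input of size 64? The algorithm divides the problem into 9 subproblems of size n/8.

For divide and conquer with division factor 8:

Problem sizes at each level:
Level 0: 64
Level 1: 8
Level 2: 1

The root is level 0 and the size-1 base case is level 2 (the tree spans levels 0 through 2, i.e. 3 levels counting the root), so the depth is the number of divisions: log_8(64) = 2

The recursion tree depth is log_8(64) = 2. At each level, the problem size is divided by 8, so it takes 2 divisions to reduce to a base case of size 1. The algorithm makes 9 recursive calls at each level.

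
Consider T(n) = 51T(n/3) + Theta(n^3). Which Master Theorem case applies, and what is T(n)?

Master Theorem for T(n) = 51T(n/3) + O(n^3):

a = 51, b = 3, c = 3
log_b(a) = log_3(51) = 3.5789

Case 1: c = 3 < log_3(51) = 3.5789
T(n) = O(n^(log_3 51))

For T(n) = 51T(n/3) + O(n^3): log_3(51) = 3.5789. This is Case 1 of the Master Theorem (c < log_b(a), work dominated by leaves), giving O(n^(log_3 51)).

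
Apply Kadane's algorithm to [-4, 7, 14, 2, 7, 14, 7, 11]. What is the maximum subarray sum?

Using Kadane's algorithm on [-4, 7, 14, 2, 7, 14, 7, 11]:

Scanning through the array:
Position 1 (value 7): max_ending_here = 7, max_so_far = 7
Position 2 (value 14): max_ending_here = 21, max_so_far = 21
Position 3 (value 2): max_ending_here = 23, max_so_far = 23
Position 4 (value 7): max_ending_here = 30, max_so_far = 30
Position 5 (value 14): max_ending_here = 44, max_so_far = 44
Position 6 (value 7): max_ending_here = 51, max_so_far = 51
Position 7 (value 11): max_ending_here = 62, max_so_far = 62

Maximum subarray: [7, 14, 2, 7, 14, 7, 11]
Maximum sum: 62

The maximum subarray is [7, 14, 2, 7, 14, 7, 11] with sum 62. This subarray runs from index 1 to index 7.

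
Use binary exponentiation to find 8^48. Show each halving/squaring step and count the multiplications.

Computing 8^48 by squaring (build up from 8^1; each line after the first costs one multiplication):

8^1 = 8
8^2 = (8^1)^2 = 8^2 = 64
8^3 = 8 * 8^2 = 8 * 64 = 512
8^6 = (8^3)^2 = 512^2 = 262144
8^12 = (8^6)^2 = 262144^2 = 68719476736
8^24 = (8^12)^2 = 68719476736^2 = 4722366482869645213696
8^48 = (8^24)^2 = 4722366482869645213696^2 = 22300745198530623141535718272648361505980416

Result: 22300745198530623141535718272648361505980416
Multiplications needed: 6 (6 lines after 8^1)

8^48 = 22300745198530623141535718272648361505980416. Using exponentiation by squaring, this requires 6 multiplications. The key idea: if the exponent is even, square the half-power; if odd, multiply by the base once.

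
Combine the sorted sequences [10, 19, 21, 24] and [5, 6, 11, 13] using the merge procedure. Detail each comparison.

Merging process:

Compare 10 vs 5: take 5 from right. Merged: [5]
Compare 10 vs 6: take 6 from right. Merged: [5, 6]
Compare 10 vs 11: take 10 from left. Merged: [5, 6, 10]
Compare 19 vs 11: take 11 from right. Merged: [5, 6, 10, 11]
Compare 19 vs 13: take 13 from right. Merged: [5, 6, 10, 11, 13]
Append remaining from left: [19, 21, 24]. Merged: [5, 6, 10, 11, 13, 19, 21, 24]

Final merged array: [5, 6, 10, 11, 13, 19, 21, 24]
Total comparisons: 5

The merged array is [5, 6, 10, 11, 13, 19, 21, 24], requiring 5 comparisons. The merge step runs in O(n) time where n is the total number of elements.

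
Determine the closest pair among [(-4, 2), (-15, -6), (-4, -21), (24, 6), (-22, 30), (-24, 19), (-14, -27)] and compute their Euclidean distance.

Computing all pairwise distances among 7 points:

d((-4, 2), (-15, -6)) = 13.6015
d((-4, 2), (-4, -21)) = 23.0
d((-4, 2), (24, 6)) = 28.2843
d((-4, 2), (-22, 30)) = 33.2866
d((-4, 2), (-24, 19)) = 26.2488
d((-4, 2), (-14, -27)) = 30.6757
d((-15, -6), (-4, -21)) = 18.6011
d((-15, -6), (24, 6)) = 40.8044
d((-15, -6), (-22, 30)) = 36.6742
d((-15, -6), (-24, 19)) = 26.5707
d((-15, -6), (-14, -27)) = 21.0238
d((-4, -21), (24, 6)) = 38.8973
d((-4, -21), (-22, 30)) = 54.0833
d((-4, -21), (-24, 19)) = 44.7214
d((-4, -21), (-14, -27)) = 11.6619
d((24, 6), (-22, 30)) = 51.8845
d((24, 6), (-24, 19)) = 49.7293
d((24, 6), (-14, -27)) = 50.3289
d((-22, 30), (-24, 19)) = 11.1803 <-- minimum
d((-22, 30), (-14, -27)) = 57.5587
d((-24, 19), (-14, -27)) = 47.0744

Closest pair: (-22, 30) and (-24, 19) with distance 11.1803

The closest pair is (-22, 30) and (-24, 19) with Euclidean distance 11.1803. For 7 points, brute-force pairwise comparison is shown above. For large n, the divide-and-conquer algorithm (sort by x, recurse on halves, check the dividing strip) achieves O(n log n).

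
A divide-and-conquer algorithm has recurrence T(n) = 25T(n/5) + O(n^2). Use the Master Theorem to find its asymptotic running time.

Master Theorem for T(n) = 25T(n/5) + O(n^2):

a = 25, b = 5, c = 2
log_b(a) = log_5(25) = 2.0000

Case 2: c = 2 = log_5(25) = 2.0000
T(n) = O(n^2 log n) = O(n^2 log n)

For T(n) = 25T(n/5) + O(n^2): log_5(25) = 2.0000. This is Case 2 of the Master Theorem (c = log_b(a), equal work at all levels), giving O(n^2 log n).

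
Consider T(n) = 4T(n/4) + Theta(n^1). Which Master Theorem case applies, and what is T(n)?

Master Theorem for T(n) = 4T(n/4) + O(n^1):

a = 4, b = 4, c = 1
log_b(a) = log_4(4) = 1.0000

Case 2: c = 1 = log_4(4) = 1.0000
T(n) = O(n^1 log n) = O(n log n)

For T(n) = 4T(n/4) + O(n^1): log_4(4) = 1.0000. This is Case 2 of the Master Theorem (c = log_b(a), equal work at all levels), giving O(n log n).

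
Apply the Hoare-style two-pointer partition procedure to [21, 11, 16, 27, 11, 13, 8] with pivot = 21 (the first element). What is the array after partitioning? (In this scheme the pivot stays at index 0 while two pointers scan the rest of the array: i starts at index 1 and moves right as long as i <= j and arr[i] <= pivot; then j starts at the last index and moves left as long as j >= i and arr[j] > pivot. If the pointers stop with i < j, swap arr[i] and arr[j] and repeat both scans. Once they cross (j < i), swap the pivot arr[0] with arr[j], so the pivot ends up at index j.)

Hoare-style two-pointer partition with pivot = 21:

Initial array: [21, 11, 16, 27, 11, 13, 8]

Pointers start at i = 1, j = 6.
i stops at index 3 (arr[3]=27 > 21), j stops at index 6 (arr[6]=8 <= 21): swap arr[3] and arr[6], array becomes [21, 11, 16, 8, 11, 13, 27]
i ends at 6, j ends at 5: the pointers have crossed (j < i), so scanning stops.

Swap pivot arr[0] with arr[5] to place pivot at position 5: [13, 11, 16, 8, 11, 21, 27]
Pivot position: 5

After partitioning with pivot 21, the array becomes [13, 11, 16, 8, 11, 21, 27]. The pivot is placed at index 5. All elements to the left of the pivot are <= 21, and all elements to the right are > 21.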